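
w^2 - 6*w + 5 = (w - 5)*(w - 1)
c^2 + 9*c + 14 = (c + 2)*(c + 7)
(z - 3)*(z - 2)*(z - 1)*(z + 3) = z^4 - 3*z^3 - 7*z^2 + 27*z - 18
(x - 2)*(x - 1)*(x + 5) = x^3 + 2*x^2 - 13*x + 10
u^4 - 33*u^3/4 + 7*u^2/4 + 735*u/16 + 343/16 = (u - 7)*(u - 7/2)*(u + 1/2)*(u + 7/4)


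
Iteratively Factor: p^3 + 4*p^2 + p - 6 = (p - 1)*(p^2 + 5*p + 6) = (p - 1)*(p + 3)*(p + 2)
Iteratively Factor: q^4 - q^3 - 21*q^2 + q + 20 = (q - 1)*(q^3 - 21*q - 20) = (q - 1)*(q + 1)*(q^2 - q - 20) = (q - 5)*(q - 1)*(q + 1)*(q + 4)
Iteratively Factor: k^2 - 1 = (k + 1)*(k - 1)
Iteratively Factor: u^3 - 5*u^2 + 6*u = (u - 2)*(u^2 - 3*u) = (u - 3)*(u - 2)*(u)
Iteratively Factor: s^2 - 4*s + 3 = (s - 3)*(s - 1)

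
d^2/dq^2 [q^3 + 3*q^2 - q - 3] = 6*q + 6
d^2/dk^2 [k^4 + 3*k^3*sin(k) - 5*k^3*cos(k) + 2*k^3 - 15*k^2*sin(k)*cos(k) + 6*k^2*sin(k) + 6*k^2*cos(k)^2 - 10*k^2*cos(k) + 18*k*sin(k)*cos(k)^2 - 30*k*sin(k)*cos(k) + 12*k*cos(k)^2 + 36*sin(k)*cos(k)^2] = -3*k^3*sin(k) + 5*k^3*cos(k) + 24*k^2*sin(k) + 30*k^2*sin(2*k) + 28*k^2*cos(k) - 12*k^2*cos(2*k) + 12*k^2 + 107*k*sin(k)/2 + 36*k*sin(2*k) - 81*k*sin(3*k)/2 - 6*k*cos(k) - 84*k*cos(2*k) + 12*k + 3*sin(k) - 39*sin(2*k) - 81*sin(3*k) - 11*cos(k) - 54*cos(2*k) + 27*cos(3*k) + 6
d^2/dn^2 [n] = 0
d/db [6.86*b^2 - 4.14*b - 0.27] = 13.72*b - 4.14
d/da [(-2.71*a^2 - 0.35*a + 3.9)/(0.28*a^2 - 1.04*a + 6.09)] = (2.9164*a^2 - 35.1918*a + 1.9245)/(0.0784*a^4 - 0.5824*a^3 + 4.492*a^2 - 12.6672*a + 37.0881)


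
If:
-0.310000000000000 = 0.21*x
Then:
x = -1.48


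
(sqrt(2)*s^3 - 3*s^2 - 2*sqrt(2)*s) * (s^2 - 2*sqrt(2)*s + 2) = sqrt(2)*s^5 - 7*s^4 + 6*sqrt(2)*s^3 + 2*s^2 - 4*sqrt(2)*s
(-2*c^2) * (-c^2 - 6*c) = 2*c^4 + 12*c^3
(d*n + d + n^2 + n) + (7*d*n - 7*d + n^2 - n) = 8*d*n - 6*d + 2*n^2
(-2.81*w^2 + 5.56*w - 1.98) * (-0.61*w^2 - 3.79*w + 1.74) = 1.7141*w^4 + 7.2583*w^3 - 24.754*w^2 + 17.1786*w - 3.4452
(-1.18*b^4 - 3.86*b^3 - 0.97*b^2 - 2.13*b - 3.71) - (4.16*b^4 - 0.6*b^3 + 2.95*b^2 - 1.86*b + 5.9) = -5.34*b^4 - 3.26*b^3 - 3.92*b^2 - 0.27*b - 9.61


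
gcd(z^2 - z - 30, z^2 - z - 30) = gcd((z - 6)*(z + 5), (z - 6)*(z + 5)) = z^2 - z - 30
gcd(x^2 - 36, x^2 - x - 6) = 1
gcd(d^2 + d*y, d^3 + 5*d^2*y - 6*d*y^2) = d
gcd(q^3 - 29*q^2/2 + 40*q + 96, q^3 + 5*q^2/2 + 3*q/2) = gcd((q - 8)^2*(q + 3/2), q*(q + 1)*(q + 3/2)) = q + 3/2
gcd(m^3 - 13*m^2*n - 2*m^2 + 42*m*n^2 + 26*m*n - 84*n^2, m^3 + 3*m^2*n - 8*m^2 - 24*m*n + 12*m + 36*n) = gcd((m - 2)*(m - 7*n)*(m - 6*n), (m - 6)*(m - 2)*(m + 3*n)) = m - 2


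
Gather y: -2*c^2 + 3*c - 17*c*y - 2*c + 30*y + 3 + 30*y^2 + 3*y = -2*c^2 + c + 30*y^2 + y*(33 - 17*c) + 3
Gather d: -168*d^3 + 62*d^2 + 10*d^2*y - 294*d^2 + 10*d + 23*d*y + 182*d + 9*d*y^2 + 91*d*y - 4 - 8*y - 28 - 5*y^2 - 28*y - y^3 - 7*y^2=-168*d^3 + d^2*(10*y - 232) + d*(9*y^2 + 114*y + 192) - y^3 - 12*y^2 - 36*y - 32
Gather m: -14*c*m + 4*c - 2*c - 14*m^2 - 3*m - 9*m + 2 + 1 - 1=2*c - 14*m^2 + m*(-14*c - 12) + 2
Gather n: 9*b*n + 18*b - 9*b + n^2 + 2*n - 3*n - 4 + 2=9*b + n^2 + n*(9*b - 1) - 2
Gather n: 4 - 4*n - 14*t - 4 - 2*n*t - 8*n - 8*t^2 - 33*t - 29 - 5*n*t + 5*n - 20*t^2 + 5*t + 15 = n*(-7*t - 7) - 28*t^2 - 42*t - 14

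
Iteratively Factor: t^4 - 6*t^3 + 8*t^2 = (t - 4)*(t^3 - 2*t^2) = t*(t - 4)*(t^2 - 2*t) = t*(t - 4)*(t - 2)*(t)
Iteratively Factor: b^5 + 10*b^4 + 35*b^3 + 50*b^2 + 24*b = (b + 4)*(b^4 + 6*b^3 + 11*b^2 + 6*b) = (b + 3)*(b + 4)*(b^3 + 3*b^2 + 2*b) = b*(b + 3)*(b + 4)*(b^2 + 3*b + 2) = b*(b + 2)*(b + 3)*(b + 4)*(b + 1)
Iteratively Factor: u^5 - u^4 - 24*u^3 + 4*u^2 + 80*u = (u - 5)*(u^4 + 4*u^3 - 4*u^2 - 16*u) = (u - 5)*(u + 4)*(u^3 - 4*u) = (u - 5)*(u - 2)*(u + 4)*(u^2 + 2*u) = (u - 5)*(u - 2)*(u + 2)*(u + 4)*(u)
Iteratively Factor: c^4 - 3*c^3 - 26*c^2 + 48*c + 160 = (c - 5)*(c^3 + 2*c^2 - 16*c - 32) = (c - 5)*(c - 4)*(c^2 + 6*c + 8) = (c - 5)*(c - 4)*(c + 2)*(c + 4)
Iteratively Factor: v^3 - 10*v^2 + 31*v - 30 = (v - 5)*(v^2 - 5*v + 6) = (v - 5)*(v - 2)*(v - 3)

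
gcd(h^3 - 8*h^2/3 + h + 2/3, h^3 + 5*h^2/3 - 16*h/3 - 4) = h - 2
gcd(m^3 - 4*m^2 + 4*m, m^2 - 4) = m - 2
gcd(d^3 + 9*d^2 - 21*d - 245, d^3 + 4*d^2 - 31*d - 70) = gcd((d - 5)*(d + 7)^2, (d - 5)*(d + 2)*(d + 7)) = d^2 + 2*d - 35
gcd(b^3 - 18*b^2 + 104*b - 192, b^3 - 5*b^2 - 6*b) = b - 6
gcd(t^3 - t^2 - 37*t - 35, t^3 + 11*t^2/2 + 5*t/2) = t + 5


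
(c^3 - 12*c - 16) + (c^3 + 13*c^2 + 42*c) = 2*c^3 + 13*c^2 + 30*c - 16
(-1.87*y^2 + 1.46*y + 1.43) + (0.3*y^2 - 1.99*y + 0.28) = -1.57*y^2 - 0.53*y + 1.71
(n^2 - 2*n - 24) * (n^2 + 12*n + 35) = n^4 + 10*n^3 - 13*n^2 - 358*n - 840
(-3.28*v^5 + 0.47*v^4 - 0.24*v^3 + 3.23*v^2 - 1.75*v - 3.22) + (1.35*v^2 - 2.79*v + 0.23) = -3.28*v^5 + 0.47*v^4 - 0.24*v^3 + 4.58*v^2 - 4.54*v - 2.99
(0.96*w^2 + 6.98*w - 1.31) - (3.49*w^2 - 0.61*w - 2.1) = -2.53*w^2 + 7.59*w + 0.79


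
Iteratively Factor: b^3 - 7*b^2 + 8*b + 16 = (b - 4)*(b^2 - 3*b - 4) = (b - 4)^2*(b + 1)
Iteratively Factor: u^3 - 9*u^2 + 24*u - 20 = (u - 5)*(u^2 - 4*u + 4) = (u - 5)*(u - 2)*(u - 2)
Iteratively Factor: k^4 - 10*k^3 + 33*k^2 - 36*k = (k - 3)*(k^3 - 7*k^2 + 12*k) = (k - 4)*(k - 3)*(k^2 - 3*k) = k*(k - 4)*(k - 3)*(k - 3)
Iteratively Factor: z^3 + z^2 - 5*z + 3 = (z - 1)*(z^2 + 2*z - 3) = (z - 1)*(z + 3)*(z - 1)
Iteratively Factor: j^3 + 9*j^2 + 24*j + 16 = (j + 1)*(j^2 + 8*j + 16) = (j + 1)*(j + 4)*(j + 4)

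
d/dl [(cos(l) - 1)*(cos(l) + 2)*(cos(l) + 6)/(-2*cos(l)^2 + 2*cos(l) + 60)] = (cos(l)^4 - 2*cos(l)^3 - 101*cos(l)^2 - 396*cos(l) - 132)*sin(l)/(2*(cos(l) - 6)^2*(cos(l) + 5)^2)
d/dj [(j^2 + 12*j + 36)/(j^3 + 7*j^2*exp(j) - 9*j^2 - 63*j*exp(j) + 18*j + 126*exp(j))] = (2*(j + 6)*(j^3 + 7*j^2*exp(j) - 9*j^2 - 63*j*exp(j) + 18*j + 126*exp(j)) - (j^2 + 12*j + 36)*(7*j^2*exp(j) + 3*j^2 - 49*j*exp(j) - 18*j + 63*exp(j) + 18))/(j^3 + 7*j^2*exp(j) - 9*j^2 - 63*j*exp(j) + 18*j + 126*exp(j))^2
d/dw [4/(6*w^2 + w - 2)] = 4*(-12*w - 1)/(6*w^2 + w - 2)^2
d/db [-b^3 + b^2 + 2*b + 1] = -3*b^2 + 2*b + 2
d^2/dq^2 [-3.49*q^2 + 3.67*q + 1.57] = -6.98000000000000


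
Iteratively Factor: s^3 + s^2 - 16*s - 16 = (s + 1)*(s^2 - 16) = (s + 1)*(s + 4)*(s - 4)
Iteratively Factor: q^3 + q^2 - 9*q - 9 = (q - 3)*(q^2 + 4*q + 3) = (q - 3)*(q + 3)*(q + 1)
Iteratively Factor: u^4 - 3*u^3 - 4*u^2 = (u)*(u^3 - 3*u^2 - 4*u) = u*(u + 1)*(u^2 - 4*u) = u^2*(u + 1)*(u - 4)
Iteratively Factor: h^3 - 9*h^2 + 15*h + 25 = (h - 5)*(h^2 - 4*h - 5) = (h - 5)^2*(h + 1)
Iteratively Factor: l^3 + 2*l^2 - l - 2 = (l + 1)*(l^2 + l - 2) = (l - 1)*(l + 1)*(l + 2)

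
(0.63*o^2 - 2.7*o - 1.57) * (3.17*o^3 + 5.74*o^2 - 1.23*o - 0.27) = 1.9971*o^5 - 4.9428*o^4 - 21.2498*o^3 - 5.8609*o^2 + 2.6601*o + 0.4239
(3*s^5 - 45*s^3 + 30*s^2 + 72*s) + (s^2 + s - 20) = 3*s^5 - 45*s^3 + 31*s^2 + 73*s - 20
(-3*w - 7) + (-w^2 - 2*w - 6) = -w^2 - 5*w - 13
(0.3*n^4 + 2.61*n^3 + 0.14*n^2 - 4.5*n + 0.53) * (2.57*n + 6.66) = 0.771*n^5 + 8.7057*n^4 + 17.7424*n^3 - 10.6326*n^2 - 28.6079*n + 3.5298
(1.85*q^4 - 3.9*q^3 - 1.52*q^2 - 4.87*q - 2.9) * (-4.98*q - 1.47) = -9.213*q^5 + 16.7025*q^4 + 13.3026*q^3 + 26.487*q^2 + 21.6009*q + 4.263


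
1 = 1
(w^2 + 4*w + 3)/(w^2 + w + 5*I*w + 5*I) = (w + 3)/(w + 5*I)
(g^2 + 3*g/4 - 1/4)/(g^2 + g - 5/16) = 4*(g + 1)/(4*g + 5)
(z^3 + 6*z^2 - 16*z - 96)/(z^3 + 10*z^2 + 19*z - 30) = (z^2 - 16)/(z^2 + 4*z - 5)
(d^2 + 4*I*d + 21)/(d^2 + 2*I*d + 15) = (d + 7*I)/(d + 5*I)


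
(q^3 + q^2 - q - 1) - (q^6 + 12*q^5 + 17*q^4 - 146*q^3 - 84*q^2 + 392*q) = -q^6 - 12*q^5 - 17*q^4 + 147*q^3 + 85*q^2 - 393*q - 1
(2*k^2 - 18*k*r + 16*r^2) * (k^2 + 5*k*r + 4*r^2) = 2*k^4 - 8*k^3*r - 66*k^2*r^2 + 8*k*r^3 + 64*r^4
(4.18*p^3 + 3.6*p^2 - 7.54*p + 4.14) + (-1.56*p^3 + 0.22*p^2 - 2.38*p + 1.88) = 2.62*p^3 + 3.82*p^2 - 9.92*p + 6.02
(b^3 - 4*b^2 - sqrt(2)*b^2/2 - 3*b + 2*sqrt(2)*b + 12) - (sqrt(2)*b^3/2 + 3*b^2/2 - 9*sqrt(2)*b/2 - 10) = -sqrt(2)*b^3/2 + b^3 - 11*b^2/2 - sqrt(2)*b^2/2 - 3*b + 13*sqrt(2)*b/2 + 22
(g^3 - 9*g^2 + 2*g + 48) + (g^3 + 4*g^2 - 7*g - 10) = 2*g^3 - 5*g^2 - 5*g + 38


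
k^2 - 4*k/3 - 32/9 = (k - 8/3)*(k + 4/3)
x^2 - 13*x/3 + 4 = (x - 3)*(x - 4/3)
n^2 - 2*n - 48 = (n - 8)*(n + 6)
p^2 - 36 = (p - 6)*(p + 6)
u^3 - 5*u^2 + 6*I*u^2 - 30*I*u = u*(u - 5)*(u + 6*I)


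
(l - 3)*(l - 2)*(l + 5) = l^3 - 19*l + 30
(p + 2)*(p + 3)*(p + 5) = p^3 + 10*p^2 + 31*p + 30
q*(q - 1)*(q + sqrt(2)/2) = q^3 - q^2 + sqrt(2)*q^2/2 - sqrt(2)*q/2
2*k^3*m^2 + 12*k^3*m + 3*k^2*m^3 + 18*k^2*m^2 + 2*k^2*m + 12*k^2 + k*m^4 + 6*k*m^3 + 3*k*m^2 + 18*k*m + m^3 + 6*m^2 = (k + m)*(2*k + m)*(m + 6)*(k*m + 1)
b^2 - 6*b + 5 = (b - 5)*(b - 1)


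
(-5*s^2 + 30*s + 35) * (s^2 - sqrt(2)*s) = -5*s^4 + 5*sqrt(2)*s^3 + 30*s^3 - 30*sqrt(2)*s^2 + 35*s^2 - 35*sqrt(2)*s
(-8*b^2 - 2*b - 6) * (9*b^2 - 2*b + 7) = -72*b^4 - 2*b^3 - 106*b^2 - 2*b - 42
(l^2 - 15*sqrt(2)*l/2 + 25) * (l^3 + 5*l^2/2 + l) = l^5 - 15*sqrt(2)*l^4/2 + 5*l^4/2 - 75*sqrt(2)*l^3/4 + 26*l^3 - 15*sqrt(2)*l^2/2 + 125*l^2/2 + 25*l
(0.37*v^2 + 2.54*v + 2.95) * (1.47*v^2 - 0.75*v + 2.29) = 0.5439*v^4 + 3.4563*v^3 + 3.2788*v^2 + 3.6041*v + 6.7555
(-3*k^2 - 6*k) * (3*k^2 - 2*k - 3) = -9*k^4 - 12*k^3 + 21*k^2 + 18*k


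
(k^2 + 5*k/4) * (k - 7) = k^3 - 23*k^2/4 - 35*k/4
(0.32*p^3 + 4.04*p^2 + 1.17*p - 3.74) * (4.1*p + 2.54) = 1.312*p^4 + 17.3768*p^3 + 15.0586*p^2 - 12.3622*p - 9.4996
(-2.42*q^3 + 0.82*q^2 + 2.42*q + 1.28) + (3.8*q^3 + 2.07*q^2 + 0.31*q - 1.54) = 1.38*q^3 + 2.89*q^2 + 2.73*q - 0.26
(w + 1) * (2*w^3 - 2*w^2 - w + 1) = 2*w^4 - 3*w^2 + 1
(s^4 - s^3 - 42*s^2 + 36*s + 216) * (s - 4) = s^5 - 5*s^4 - 38*s^3 + 204*s^2 + 72*s - 864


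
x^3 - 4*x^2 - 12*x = x*(x - 6)*(x + 2)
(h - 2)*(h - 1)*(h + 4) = h^3 + h^2 - 10*h + 8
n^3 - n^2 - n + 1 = (n - 1)^2*(n + 1)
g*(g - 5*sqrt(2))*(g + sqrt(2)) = g^3 - 4*sqrt(2)*g^2 - 10*g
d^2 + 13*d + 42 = (d + 6)*(d + 7)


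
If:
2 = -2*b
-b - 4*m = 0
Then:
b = -1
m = 1/4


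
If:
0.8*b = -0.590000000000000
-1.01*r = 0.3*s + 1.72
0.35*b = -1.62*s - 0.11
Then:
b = -0.74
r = -1.73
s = 0.09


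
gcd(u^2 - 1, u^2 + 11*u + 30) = 1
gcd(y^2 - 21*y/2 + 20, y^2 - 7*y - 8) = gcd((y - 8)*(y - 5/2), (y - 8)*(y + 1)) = y - 8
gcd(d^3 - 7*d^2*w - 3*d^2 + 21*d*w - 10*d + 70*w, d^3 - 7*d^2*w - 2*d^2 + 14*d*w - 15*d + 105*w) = -d^2 + 7*d*w + 5*d - 35*w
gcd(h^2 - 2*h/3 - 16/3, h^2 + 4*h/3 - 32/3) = h - 8/3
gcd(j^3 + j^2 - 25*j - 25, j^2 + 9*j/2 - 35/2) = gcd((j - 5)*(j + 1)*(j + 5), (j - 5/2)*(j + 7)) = 1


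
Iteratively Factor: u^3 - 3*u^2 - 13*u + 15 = (u - 5)*(u^2 + 2*u - 3) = (u - 5)*(u + 3)*(u - 1)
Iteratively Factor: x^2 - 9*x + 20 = (x - 4)*(x - 5)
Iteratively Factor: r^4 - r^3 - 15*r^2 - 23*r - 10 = (r + 2)*(r^3 - 3*r^2 - 9*r - 5) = (r - 5)*(r + 2)*(r^2 + 2*r + 1) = (r - 5)*(r + 1)*(r + 2)*(r + 1)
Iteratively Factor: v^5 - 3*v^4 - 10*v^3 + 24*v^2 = (v)*(v^4 - 3*v^3 - 10*v^2 + 24*v) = v*(v - 2)*(v^3 - v^2 - 12*v) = v*(v - 4)*(v - 2)*(v^2 + 3*v) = v*(v - 4)*(v - 2)*(v + 3)*(v)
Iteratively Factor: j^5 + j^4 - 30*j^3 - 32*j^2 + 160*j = (j + 4)*(j^4 - 3*j^3 - 18*j^2 + 40*j) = (j - 5)*(j + 4)*(j^3 + 2*j^2 - 8*j) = j*(j - 5)*(j + 4)*(j^2 + 2*j - 8) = j*(j - 5)*(j - 2)*(j + 4)*(j + 4)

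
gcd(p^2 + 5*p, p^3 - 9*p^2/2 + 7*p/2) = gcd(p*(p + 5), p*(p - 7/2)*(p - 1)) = p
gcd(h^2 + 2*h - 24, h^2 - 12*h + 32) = h - 4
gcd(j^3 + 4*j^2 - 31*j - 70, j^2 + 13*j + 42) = j + 7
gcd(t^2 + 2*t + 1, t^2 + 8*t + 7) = t + 1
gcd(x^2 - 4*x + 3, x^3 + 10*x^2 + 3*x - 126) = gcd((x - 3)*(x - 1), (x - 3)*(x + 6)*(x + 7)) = x - 3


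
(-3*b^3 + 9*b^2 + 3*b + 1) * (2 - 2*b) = 6*b^4 - 24*b^3 + 12*b^2 + 4*b + 2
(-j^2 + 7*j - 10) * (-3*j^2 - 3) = 3*j^4 - 21*j^3 + 33*j^2 - 21*j + 30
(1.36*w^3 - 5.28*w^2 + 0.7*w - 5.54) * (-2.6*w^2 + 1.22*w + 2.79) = -3.536*w^5 + 15.3872*w^4 - 4.4672*w^3 + 0.526799999999998*w^2 - 4.8058*w - 15.4566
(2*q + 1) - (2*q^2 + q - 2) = -2*q^2 + q + 3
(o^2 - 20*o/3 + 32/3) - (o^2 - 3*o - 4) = 44/3 - 11*o/3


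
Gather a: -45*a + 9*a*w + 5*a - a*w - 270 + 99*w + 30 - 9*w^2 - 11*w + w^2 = a*(8*w - 40) - 8*w^2 + 88*w - 240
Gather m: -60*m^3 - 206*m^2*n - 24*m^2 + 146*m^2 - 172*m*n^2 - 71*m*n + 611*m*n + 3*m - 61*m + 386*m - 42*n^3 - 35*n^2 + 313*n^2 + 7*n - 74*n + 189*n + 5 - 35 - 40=-60*m^3 + m^2*(122 - 206*n) + m*(-172*n^2 + 540*n + 328) - 42*n^3 + 278*n^2 + 122*n - 70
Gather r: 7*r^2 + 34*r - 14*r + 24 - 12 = 7*r^2 + 20*r + 12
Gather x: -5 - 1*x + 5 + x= 0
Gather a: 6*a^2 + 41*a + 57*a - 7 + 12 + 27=6*a^2 + 98*a + 32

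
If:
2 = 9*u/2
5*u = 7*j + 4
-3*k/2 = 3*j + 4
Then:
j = -16/63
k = -136/63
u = 4/9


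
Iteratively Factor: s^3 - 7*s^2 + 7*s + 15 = (s + 1)*(s^2 - 8*s + 15) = (s - 5)*(s + 1)*(s - 3)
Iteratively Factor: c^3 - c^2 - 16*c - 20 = (c + 2)*(c^2 - 3*c - 10) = (c - 5)*(c + 2)*(c + 2)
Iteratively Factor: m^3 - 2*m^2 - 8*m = (m)*(m^2 - 2*m - 8) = m*(m - 4)*(m + 2)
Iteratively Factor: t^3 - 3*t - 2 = (t + 1)*(t^2 - t - 2) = (t + 1)^2*(t - 2)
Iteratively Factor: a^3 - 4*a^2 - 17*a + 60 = (a - 3)*(a^2 - a - 20) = (a - 5)*(a - 3)*(a + 4)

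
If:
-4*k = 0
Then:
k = 0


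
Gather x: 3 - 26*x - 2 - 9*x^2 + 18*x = -9*x^2 - 8*x + 1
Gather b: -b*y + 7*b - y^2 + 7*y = b*(7 - y) - y^2 + 7*y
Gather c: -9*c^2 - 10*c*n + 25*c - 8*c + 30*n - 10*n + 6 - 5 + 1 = -9*c^2 + c*(17 - 10*n) + 20*n + 2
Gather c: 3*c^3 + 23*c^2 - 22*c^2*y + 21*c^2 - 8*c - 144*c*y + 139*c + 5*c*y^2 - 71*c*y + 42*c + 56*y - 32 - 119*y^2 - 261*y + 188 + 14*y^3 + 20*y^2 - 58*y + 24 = 3*c^3 + c^2*(44 - 22*y) + c*(5*y^2 - 215*y + 173) + 14*y^3 - 99*y^2 - 263*y + 180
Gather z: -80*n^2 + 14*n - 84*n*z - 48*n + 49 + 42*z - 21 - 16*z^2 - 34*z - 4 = -80*n^2 - 34*n - 16*z^2 + z*(8 - 84*n) + 24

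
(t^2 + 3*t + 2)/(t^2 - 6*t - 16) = (t + 1)/(t - 8)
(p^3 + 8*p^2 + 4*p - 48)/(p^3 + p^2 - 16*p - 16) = (p^2 + 4*p - 12)/(p^2 - 3*p - 4)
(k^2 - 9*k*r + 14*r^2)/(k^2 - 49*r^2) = (k - 2*r)/(k + 7*r)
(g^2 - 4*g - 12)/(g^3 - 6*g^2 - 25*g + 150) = (g + 2)/(g^2 - 25)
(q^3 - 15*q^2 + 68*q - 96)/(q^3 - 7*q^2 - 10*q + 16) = (q^2 - 7*q + 12)/(q^2 + q - 2)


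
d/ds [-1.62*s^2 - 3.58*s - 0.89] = -3.24*s - 3.58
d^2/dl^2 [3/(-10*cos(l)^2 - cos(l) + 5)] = 3*(400*sin(l)^4 - 401*sin(l)^2 - 65*cos(l)/2 + 15*cos(3*l)/2 - 101)/(-10*sin(l)^2 + cos(l) + 5)^3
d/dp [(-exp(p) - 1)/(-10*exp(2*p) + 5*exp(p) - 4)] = (-10*exp(2*p) - 20*exp(p) + 9)*exp(p)/(100*exp(4*p) - 100*exp(3*p) + 105*exp(2*p) - 40*exp(p) + 16)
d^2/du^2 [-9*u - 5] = 0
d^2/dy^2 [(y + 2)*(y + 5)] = 2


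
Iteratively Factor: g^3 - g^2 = (g)*(g^2 - g) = g*(g - 1)*(g)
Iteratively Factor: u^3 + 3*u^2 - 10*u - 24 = (u + 4)*(u^2 - u - 6) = (u + 2)*(u + 4)*(u - 3)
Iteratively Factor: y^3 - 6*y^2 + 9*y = (y - 3)*(y^2 - 3*y) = y*(y - 3)*(y - 3)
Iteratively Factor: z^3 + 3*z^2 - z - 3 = (z + 1)*(z^2 + 2*z - 3) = (z + 1)*(z + 3)*(z - 1)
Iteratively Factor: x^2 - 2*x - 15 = (x + 3)*(x - 5)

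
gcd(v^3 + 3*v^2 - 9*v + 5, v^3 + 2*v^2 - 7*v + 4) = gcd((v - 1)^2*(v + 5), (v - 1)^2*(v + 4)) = v^2 - 2*v + 1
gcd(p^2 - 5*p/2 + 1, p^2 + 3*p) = 1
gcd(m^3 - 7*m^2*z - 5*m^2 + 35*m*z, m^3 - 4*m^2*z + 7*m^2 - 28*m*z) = m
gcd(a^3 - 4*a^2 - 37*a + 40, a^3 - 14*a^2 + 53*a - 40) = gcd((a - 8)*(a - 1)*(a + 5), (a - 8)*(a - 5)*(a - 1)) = a^2 - 9*a + 8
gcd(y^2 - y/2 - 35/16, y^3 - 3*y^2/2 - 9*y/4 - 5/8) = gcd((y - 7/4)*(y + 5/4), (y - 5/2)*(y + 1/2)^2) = 1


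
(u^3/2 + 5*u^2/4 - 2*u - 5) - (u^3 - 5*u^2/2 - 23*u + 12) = -u^3/2 + 15*u^2/4 + 21*u - 17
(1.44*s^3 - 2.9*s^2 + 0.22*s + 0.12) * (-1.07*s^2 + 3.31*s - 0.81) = -1.5408*s^5 + 7.8694*s^4 - 11.0008*s^3 + 2.9488*s^2 + 0.219*s - 0.0972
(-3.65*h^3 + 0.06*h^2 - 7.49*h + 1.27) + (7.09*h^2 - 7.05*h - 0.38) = -3.65*h^3 + 7.15*h^2 - 14.54*h + 0.89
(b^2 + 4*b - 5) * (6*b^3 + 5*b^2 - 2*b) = 6*b^5 + 29*b^4 - 12*b^3 - 33*b^2 + 10*b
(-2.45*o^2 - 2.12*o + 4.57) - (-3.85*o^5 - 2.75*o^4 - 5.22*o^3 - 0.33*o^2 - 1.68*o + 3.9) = 3.85*o^5 + 2.75*o^4 + 5.22*o^3 - 2.12*o^2 - 0.44*o + 0.67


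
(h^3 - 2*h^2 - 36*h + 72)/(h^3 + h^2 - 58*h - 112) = (h^3 - 2*h^2 - 36*h + 72)/(h^3 + h^2 - 58*h - 112)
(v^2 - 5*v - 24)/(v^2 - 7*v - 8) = (v + 3)/(v + 1)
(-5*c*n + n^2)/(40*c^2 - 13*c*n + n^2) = -n/(8*c - n)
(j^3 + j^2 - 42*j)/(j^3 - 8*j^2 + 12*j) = (j + 7)/(j - 2)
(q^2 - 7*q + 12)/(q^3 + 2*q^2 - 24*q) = (q - 3)/(q*(q + 6))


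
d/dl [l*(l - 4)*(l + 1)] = 3*l^2 - 6*l - 4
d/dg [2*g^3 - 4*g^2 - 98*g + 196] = 6*g^2 - 8*g - 98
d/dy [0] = 0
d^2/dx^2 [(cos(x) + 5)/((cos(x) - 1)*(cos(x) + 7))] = -((cos(2*x) - 1)^2 + 1953*cos(x) + 294*cos(2*x) + 15*cos(3*x) + 2346)/(4*(cos(x) - 1)^2*(cos(x) + 7)^3)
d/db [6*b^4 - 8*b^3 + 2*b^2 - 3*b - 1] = 24*b^3 - 24*b^2 + 4*b - 3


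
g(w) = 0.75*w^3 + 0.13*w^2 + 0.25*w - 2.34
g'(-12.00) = 321.13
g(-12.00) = -1282.62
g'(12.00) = 327.37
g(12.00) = 1315.38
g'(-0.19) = 0.28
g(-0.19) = -2.39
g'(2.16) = 11.31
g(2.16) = 6.36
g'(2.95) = 20.60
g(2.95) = 18.78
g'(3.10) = 22.68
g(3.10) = 22.03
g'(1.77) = 7.76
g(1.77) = 2.67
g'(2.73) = 17.73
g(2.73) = 14.57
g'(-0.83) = 1.58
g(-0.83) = -2.89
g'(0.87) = 2.18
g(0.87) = -1.53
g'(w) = 2.25*w^2 + 0.26*w + 0.25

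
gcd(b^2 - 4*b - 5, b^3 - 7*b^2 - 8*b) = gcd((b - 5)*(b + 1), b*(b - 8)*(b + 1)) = b + 1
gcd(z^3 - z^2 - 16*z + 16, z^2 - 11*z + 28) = z - 4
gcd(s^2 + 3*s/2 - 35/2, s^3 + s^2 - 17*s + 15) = s + 5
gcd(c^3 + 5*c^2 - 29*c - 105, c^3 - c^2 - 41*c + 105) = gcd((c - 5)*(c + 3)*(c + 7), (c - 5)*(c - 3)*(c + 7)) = c^2 + 2*c - 35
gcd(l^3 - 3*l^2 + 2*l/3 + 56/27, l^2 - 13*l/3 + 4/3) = 1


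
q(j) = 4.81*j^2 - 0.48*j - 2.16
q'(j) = 9.62*j - 0.48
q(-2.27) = 23.72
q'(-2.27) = -22.32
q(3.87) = 68.02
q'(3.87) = 36.75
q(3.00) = 39.69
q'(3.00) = 28.38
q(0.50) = -1.20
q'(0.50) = 4.33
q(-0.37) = -1.32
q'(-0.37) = -4.04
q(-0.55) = -0.44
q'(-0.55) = -5.77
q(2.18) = 19.65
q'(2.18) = 20.49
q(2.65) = 30.35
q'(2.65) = 25.01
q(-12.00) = 696.24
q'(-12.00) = -115.92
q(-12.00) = 696.24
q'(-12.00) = -115.92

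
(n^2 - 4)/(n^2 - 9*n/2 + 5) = 2*(n + 2)/(2*n - 5)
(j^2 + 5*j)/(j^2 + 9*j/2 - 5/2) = 2*j/(2*j - 1)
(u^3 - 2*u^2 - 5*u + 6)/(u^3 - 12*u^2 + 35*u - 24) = (u + 2)/(u - 8)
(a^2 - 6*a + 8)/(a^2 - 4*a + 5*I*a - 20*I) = (a - 2)/(a + 5*I)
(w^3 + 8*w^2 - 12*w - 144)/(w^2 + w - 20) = (w^2 + 12*w + 36)/(w + 5)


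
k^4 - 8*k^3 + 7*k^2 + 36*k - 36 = (k - 6)*(k - 3)*(k - 1)*(k + 2)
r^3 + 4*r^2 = r^2*(r + 4)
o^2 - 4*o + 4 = (o - 2)^2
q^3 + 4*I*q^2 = q^2*(q + 4*I)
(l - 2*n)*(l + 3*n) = l^2 + l*n - 6*n^2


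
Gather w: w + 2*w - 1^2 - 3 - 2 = 3*w - 6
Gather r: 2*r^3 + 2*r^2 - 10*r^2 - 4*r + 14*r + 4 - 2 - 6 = 2*r^3 - 8*r^2 + 10*r - 4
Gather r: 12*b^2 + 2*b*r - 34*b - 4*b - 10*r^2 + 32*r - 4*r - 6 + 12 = 12*b^2 - 38*b - 10*r^2 + r*(2*b + 28) + 6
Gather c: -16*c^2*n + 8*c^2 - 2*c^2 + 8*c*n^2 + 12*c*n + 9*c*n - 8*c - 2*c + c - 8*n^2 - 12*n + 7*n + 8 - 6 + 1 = c^2*(6 - 16*n) + c*(8*n^2 + 21*n - 9) - 8*n^2 - 5*n + 3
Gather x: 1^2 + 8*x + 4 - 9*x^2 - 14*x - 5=-9*x^2 - 6*x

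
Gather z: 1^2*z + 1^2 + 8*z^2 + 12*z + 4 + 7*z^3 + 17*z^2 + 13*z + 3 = 7*z^3 + 25*z^2 + 26*z + 8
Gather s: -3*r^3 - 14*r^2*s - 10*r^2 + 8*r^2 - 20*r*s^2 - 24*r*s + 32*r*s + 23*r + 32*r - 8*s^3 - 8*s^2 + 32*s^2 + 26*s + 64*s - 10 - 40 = -3*r^3 - 2*r^2 + 55*r - 8*s^3 + s^2*(24 - 20*r) + s*(-14*r^2 + 8*r + 90) - 50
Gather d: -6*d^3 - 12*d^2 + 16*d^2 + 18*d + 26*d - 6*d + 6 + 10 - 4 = -6*d^3 + 4*d^2 + 38*d + 12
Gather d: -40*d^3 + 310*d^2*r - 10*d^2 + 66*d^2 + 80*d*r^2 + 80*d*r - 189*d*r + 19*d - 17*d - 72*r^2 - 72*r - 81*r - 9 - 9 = -40*d^3 + d^2*(310*r + 56) + d*(80*r^2 - 109*r + 2) - 72*r^2 - 153*r - 18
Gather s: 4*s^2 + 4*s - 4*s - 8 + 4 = 4*s^2 - 4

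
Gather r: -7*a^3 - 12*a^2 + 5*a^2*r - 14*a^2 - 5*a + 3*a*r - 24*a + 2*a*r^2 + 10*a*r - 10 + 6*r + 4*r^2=-7*a^3 - 26*a^2 - 29*a + r^2*(2*a + 4) + r*(5*a^2 + 13*a + 6) - 10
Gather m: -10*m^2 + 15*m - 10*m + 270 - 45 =-10*m^2 + 5*m + 225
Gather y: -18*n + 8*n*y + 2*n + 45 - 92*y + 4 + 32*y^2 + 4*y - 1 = -16*n + 32*y^2 + y*(8*n - 88) + 48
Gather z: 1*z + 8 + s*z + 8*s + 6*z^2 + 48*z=8*s + 6*z^2 + z*(s + 49) + 8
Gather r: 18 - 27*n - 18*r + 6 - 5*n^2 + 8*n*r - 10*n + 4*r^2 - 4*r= -5*n^2 - 37*n + 4*r^2 + r*(8*n - 22) + 24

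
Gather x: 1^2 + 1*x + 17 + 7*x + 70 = 8*x + 88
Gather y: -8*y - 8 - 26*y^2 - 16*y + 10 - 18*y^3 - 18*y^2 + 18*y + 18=-18*y^3 - 44*y^2 - 6*y + 20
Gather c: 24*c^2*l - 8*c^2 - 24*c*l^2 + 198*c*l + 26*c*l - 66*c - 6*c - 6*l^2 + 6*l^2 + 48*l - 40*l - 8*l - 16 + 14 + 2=c^2*(24*l - 8) + c*(-24*l^2 + 224*l - 72)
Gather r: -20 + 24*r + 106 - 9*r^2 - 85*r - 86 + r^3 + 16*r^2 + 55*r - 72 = r^3 + 7*r^2 - 6*r - 72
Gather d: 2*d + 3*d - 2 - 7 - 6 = 5*d - 15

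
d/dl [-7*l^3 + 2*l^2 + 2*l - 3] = -21*l^2 + 4*l + 2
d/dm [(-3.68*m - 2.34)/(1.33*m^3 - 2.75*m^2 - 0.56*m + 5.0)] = (9.7888*m^3 - 0.7834*m^2 - 12.87*m - 19.7104)/(1.7689*m^6 - 7.315*m^5 + 6.0729*m^4 + 16.38*m^3 - 27.1864*m^2 - 5.6*m + 25.0)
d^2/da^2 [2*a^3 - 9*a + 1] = 12*a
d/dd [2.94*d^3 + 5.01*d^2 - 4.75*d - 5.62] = 8.82*d^2 + 10.02*d - 4.75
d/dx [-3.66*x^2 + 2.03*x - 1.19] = 2.03 - 7.32*x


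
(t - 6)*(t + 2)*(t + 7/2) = t^3 - t^2/2 - 26*t - 42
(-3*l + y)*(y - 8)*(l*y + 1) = -3*l^2*y^2 + 24*l^2*y + l*y^3 - 8*l*y^2 - 3*l*y + 24*l + y^2 - 8*y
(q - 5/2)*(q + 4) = q^2 + 3*q/2 - 10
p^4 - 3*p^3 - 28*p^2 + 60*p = p*(p - 6)*(p - 2)*(p + 5)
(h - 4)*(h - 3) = h^2 - 7*h + 12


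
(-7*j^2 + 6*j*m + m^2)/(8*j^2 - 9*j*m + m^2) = (-7*j - m)/(8*j - m)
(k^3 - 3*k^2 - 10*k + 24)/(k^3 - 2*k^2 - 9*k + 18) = (k - 4)/(k - 3)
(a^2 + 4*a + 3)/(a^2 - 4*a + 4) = (a^2 + 4*a + 3)/(a^2 - 4*a + 4)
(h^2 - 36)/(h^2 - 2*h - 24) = (h + 6)/(h + 4)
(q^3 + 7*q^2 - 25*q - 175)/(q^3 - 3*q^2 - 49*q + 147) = (q^2 - 25)/(q^2 - 10*q + 21)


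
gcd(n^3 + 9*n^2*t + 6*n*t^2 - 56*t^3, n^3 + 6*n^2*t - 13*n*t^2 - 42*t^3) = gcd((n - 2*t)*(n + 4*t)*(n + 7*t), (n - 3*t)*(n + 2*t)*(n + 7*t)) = n + 7*t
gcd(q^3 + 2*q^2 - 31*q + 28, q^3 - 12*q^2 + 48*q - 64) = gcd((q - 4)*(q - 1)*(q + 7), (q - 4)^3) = q - 4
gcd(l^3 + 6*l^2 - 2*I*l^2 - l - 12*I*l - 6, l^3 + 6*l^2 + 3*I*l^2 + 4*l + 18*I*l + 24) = l^2 + l*(6 - I) - 6*I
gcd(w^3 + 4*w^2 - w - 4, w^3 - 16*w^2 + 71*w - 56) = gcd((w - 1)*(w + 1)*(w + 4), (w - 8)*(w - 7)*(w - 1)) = w - 1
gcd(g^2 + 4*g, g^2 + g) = g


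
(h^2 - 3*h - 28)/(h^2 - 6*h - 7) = (h + 4)/(h + 1)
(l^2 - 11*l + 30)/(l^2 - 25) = (l - 6)/(l + 5)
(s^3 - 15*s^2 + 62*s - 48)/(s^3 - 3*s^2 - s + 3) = (s^2 - 14*s + 48)/(s^2 - 2*s - 3)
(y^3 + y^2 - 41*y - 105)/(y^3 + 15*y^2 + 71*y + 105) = (y - 7)/(y + 7)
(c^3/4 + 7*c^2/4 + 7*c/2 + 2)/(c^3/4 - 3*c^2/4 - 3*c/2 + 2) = (c^2 + 5*c + 4)/(c^2 - 5*c + 4)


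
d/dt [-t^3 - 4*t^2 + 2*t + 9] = -3*t^2 - 8*t + 2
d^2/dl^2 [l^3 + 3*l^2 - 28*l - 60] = 6*l + 6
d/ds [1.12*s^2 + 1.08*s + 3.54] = 2.24*s + 1.08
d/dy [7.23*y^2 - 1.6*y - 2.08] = 14.46*y - 1.6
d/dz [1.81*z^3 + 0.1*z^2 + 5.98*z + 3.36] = 5.43*z^2 + 0.2*z + 5.98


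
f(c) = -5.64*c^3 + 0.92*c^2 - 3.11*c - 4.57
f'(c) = -16.92*c^2 + 1.84*c - 3.11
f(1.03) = -12.96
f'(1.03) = -19.17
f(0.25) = -5.38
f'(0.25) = -3.71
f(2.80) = -129.87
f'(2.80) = -130.61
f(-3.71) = 307.64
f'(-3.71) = -242.82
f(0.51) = -6.66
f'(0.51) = -6.57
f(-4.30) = 474.23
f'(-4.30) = -323.87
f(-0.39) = -2.88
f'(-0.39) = -6.40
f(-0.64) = -0.72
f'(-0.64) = -11.22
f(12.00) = -9655.33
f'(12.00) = -2417.51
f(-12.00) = 9911.15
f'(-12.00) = -2461.67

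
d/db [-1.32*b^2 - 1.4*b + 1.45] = -2.64*b - 1.4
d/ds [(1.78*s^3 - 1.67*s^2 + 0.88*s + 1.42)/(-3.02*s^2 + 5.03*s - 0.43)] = (-5.3756*s^4 + 17.9068*s^3 - 8.0387*s^2 + 10.013*s - 7.521)/(9.1204*s^4 - 30.3812*s^3 + 27.8981*s^2 - 4.3258*s + 0.1849)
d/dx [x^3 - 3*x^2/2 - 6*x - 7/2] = 3*x^2 - 3*x - 6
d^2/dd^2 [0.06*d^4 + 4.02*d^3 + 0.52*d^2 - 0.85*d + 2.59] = 0.72*d^2 + 24.12*d + 1.04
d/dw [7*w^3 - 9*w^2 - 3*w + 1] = 21*w^2 - 18*w - 3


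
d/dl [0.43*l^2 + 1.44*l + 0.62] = 0.86*l + 1.44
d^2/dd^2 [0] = 0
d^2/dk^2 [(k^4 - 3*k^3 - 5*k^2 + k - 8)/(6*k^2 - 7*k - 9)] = 2*(36*k^6 - 126*k^5 - 15*k^4 + 21*k^3 - 1755*k^2 + 441*k - 1292)/(216*k^6 - 756*k^5 - 90*k^4 + 1925*k^3 + 135*k^2 - 1701*k - 729)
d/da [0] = 0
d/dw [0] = 0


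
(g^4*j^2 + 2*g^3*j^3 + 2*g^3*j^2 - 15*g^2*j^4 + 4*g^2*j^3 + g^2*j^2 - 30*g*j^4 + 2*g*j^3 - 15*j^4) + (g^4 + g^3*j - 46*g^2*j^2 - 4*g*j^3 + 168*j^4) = g^4*j^2 + g^4 + 2*g^3*j^3 + 2*g^3*j^2 + g^3*j - 15*g^2*j^4 + 4*g^2*j^3 - 45*g^2*j^2 - 30*g*j^4 - 2*g*j^3 + 153*j^4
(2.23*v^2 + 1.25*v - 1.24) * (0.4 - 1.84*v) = -4.1032*v^3 - 1.408*v^2 + 2.7816*v - 0.496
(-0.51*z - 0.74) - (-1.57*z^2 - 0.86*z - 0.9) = 1.57*z^2 + 0.35*z + 0.16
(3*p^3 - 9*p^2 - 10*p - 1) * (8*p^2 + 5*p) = 24*p^5 - 57*p^4 - 125*p^3 - 58*p^2 - 5*p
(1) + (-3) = -2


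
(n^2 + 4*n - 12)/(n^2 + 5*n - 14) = (n + 6)/(n + 7)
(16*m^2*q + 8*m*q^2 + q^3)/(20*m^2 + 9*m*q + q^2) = q*(4*m + q)/(5*m + q)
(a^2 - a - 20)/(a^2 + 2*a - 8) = (a - 5)/(a - 2)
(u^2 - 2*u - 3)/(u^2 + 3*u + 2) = (u - 3)/(u + 2)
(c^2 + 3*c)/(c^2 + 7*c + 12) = c/(c + 4)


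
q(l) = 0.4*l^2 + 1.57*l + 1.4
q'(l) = 0.8*l + 1.57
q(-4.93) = 3.38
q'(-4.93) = -2.37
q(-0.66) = 0.54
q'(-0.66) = 1.04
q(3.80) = 13.14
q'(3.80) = 4.61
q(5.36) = 21.31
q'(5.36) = 5.86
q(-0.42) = 0.81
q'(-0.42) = 1.23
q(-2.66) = 0.05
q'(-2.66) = -0.56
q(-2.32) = -0.09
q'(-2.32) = -0.29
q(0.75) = 2.80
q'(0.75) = 2.17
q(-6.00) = 6.38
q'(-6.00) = -3.23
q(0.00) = 1.40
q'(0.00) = 1.57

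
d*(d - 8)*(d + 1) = d^3 - 7*d^2 - 8*d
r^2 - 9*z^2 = (r - 3*z)*(r + 3*z)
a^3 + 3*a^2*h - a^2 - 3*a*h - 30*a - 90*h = (a - 6)*(a + 5)*(a + 3*h)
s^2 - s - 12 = (s - 4)*(s + 3)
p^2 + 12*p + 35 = (p + 5)*(p + 7)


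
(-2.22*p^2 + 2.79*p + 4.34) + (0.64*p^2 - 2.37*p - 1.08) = -1.58*p^2 + 0.42*p + 3.26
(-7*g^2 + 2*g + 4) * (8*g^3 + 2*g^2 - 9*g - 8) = -56*g^5 + 2*g^4 + 99*g^3 + 46*g^2 - 52*g - 32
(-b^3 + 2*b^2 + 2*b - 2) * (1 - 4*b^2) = 4*b^5 - 8*b^4 - 9*b^3 + 10*b^2 + 2*b - 2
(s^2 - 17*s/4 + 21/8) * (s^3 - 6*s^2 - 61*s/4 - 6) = s^5 - 41*s^4/4 + 103*s^3/8 + 689*s^2/16 - 465*s/32 - 63/4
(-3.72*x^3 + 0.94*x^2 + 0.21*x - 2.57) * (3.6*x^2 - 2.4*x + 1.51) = -13.392*x^5 + 12.312*x^4 - 7.1172*x^3 - 8.3366*x^2 + 6.4851*x - 3.8807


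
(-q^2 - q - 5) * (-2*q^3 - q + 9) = 2*q^5 + 2*q^4 + 11*q^3 - 8*q^2 - 4*q - 45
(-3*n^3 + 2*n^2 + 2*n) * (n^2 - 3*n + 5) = -3*n^5 + 11*n^4 - 19*n^3 + 4*n^2 + 10*n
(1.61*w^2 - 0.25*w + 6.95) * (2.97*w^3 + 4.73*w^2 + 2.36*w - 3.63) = 4.7817*w^5 + 6.8728*w^4 + 23.2586*w^3 + 26.4392*w^2 + 17.3095*w - 25.2285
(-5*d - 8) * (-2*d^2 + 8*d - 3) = 10*d^3 - 24*d^2 - 49*d + 24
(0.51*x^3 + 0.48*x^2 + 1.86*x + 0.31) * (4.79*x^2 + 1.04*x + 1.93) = 2.4429*x^5 + 2.8296*x^4 + 10.3929*x^3 + 4.3457*x^2 + 3.9122*x + 0.5983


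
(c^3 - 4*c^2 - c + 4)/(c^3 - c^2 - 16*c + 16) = (c + 1)/(c + 4)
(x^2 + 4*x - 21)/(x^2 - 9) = (x + 7)/(x + 3)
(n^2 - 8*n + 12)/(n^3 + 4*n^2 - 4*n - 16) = (n - 6)/(n^2 + 6*n + 8)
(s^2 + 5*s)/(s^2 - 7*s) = (s + 5)/(s - 7)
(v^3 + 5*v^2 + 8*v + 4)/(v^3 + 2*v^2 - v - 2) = (v + 2)/(v - 1)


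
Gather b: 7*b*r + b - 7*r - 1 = b*(7*r + 1) - 7*r - 1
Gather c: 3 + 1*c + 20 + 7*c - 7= 8*c + 16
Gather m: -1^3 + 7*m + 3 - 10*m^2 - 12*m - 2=-10*m^2 - 5*m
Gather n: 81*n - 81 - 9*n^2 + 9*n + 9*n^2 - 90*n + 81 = 0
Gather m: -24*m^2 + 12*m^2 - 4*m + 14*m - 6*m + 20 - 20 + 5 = -12*m^2 + 4*m + 5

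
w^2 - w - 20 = (w - 5)*(w + 4)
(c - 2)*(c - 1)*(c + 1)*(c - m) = c^4 - c^3*m - 2*c^3 + 2*c^2*m - c^2 + c*m + 2*c - 2*m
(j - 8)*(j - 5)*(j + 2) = j^3 - 11*j^2 + 14*j + 80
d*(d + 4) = d^2 + 4*d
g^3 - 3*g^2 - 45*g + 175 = (g - 5)^2*(g + 7)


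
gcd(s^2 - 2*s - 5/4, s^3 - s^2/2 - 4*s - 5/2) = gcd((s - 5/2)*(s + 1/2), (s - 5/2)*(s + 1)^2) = s - 5/2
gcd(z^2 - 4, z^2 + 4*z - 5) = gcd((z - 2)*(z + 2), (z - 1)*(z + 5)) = 1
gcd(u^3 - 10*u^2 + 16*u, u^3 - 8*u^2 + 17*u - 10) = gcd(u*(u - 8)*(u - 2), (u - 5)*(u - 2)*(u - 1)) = u - 2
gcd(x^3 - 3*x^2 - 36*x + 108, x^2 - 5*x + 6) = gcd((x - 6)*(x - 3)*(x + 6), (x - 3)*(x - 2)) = x - 3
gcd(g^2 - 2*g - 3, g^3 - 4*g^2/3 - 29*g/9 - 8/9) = g + 1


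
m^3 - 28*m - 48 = (m - 6)*(m + 2)*(m + 4)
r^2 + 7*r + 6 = (r + 1)*(r + 6)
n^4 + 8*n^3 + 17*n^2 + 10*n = n*(n + 1)*(n + 2)*(n + 5)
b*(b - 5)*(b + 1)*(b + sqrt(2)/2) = b^4 - 4*b^3 + sqrt(2)*b^3/2 - 5*b^2 - 2*sqrt(2)*b^2 - 5*sqrt(2)*b/2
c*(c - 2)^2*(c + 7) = c^4 + 3*c^3 - 24*c^2 + 28*c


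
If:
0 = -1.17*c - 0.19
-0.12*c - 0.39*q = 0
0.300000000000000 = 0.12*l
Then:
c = -0.16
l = 2.50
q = 0.05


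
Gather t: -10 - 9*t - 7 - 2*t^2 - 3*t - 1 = -2*t^2 - 12*t - 18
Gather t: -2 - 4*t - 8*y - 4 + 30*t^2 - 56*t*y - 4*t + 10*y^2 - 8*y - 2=30*t^2 + t*(-56*y - 8) + 10*y^2 - 16*y - 8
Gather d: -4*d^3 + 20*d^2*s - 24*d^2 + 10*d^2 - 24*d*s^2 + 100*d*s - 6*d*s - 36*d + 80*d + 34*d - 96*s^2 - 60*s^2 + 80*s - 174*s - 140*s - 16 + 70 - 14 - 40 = -4*d^3 + d^2*(20*s - 14) + d*(-24*s^2 + 94*s + 78) - 156*s^2 - 234*s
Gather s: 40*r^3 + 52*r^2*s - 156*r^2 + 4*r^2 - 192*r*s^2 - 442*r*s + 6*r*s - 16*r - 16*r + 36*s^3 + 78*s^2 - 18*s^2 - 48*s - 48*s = 40*r^3 - 152*r^2 - 32*r + 36*s^3 + s^2*(60 - 192*r) + s*(52*r^2 - 436*r - 96)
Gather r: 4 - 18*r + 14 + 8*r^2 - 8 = 8*r^2 - 18*r + 10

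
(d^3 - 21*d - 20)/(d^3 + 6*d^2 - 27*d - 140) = (d + 1)/(d + 7)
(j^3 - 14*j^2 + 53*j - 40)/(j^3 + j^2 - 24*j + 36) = (j^3 - 14*j^2 + 53*j - 40)/(j^3 + j^2 - 24*j + 36)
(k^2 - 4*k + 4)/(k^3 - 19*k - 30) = (-k^2 + 4*k - 4)/(-k^3 + 19*k + 30)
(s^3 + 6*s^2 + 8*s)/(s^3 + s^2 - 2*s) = (s + 4)/(s - 1)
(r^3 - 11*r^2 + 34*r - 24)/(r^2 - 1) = (r^2 - 10*r + 24)/(r + 1)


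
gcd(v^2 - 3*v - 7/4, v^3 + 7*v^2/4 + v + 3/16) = v + 1/2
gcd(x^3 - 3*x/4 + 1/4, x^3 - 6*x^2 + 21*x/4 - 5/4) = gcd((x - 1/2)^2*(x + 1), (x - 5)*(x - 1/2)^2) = x^2 - x + 1/4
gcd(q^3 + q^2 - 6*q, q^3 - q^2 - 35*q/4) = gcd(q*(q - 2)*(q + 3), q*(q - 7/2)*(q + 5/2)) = q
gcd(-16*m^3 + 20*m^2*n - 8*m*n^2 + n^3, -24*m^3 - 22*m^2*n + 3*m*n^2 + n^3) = 4*m - n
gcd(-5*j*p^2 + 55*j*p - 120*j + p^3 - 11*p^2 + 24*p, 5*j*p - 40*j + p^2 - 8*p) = p - 8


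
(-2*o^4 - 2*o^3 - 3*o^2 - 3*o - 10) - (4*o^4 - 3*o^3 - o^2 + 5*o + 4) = -6*o^4 + o^3 - 2*o^2 - 8*o - 14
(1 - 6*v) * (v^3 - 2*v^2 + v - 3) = -6*v^4 + 13*v^3 - 8*v^2 + 19*v - 3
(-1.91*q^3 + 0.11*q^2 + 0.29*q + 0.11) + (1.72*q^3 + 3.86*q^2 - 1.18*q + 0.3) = -0.19*q^3 + 3.97*q^2 - 0.89*q + 0.41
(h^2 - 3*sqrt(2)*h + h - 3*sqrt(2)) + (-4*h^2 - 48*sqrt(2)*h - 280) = -3*h^2 - 51*sqrt(2)*h + h - 280 - 3*sqrt(2)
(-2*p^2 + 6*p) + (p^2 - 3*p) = -p^2 + 3*p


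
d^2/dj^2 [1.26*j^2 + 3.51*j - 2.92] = 2.52000000000000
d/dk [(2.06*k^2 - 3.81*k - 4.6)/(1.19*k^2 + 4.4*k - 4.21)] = (13.5979*k^2 - 6.3972*k + 36.2801)/(1.4161*k^4 + 10.472*k^3 + 9.3402*k^2 - 37.048*k + 17.7241)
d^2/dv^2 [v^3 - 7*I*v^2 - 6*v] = 6*v - 14*I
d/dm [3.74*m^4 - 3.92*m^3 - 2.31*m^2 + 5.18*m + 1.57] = 14.96*m^3 - 11.76*m^2 - 4.62*m + 5.18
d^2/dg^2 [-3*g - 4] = 0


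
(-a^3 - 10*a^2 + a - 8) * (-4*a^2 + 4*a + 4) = 4*a^5 + 36*a^4 - 48*a^3 - 4*a^2 - 28*a - 32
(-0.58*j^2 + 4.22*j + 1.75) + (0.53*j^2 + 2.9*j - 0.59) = -0.0499999999999999*j^2 + 7.12*j + 1.16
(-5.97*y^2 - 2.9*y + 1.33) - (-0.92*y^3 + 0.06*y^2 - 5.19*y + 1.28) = 0.92*y^3 - 6.03*y^2 + 2.29*y + 0.05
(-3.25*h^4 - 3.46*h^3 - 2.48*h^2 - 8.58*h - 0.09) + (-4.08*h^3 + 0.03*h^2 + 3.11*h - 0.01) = -3.25*h^4 - 7.54*h^3 - 2.45*h^2 - 5.47*h - 0.1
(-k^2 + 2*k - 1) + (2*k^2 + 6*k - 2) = k^2 + 8*k - 3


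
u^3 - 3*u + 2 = (u - 1)^2*(u + 2)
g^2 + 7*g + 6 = (g + 1)*(g + 6)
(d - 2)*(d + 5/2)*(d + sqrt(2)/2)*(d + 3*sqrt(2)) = d^4 + d^3/2 + 7*sqrt(2)*d^3/2 - 2*d^2 + 7*sqrt(2)*d^2/4 - 35*sqrt(2)*d/2 + 3*d/2 - 15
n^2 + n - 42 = (n - 6)*(n + 7)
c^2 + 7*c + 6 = (c + 1)*(c + 6)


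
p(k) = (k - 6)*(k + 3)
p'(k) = 2*k - 3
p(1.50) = -20.25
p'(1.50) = 0.00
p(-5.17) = 24.24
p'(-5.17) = -13.34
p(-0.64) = -15.67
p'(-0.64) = -4.28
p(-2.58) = -3.60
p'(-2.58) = -8.16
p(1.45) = -20.25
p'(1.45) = -0.10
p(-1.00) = -14.00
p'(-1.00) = -5.00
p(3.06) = -17.82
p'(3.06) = 3.12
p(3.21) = -17.33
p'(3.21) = 3.42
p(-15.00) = 252.00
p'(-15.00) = -33.00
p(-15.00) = 252.00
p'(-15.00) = -33.00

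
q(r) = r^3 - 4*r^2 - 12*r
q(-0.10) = 1.16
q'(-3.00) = 39.00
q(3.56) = -48.30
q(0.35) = -4.65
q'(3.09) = -8.08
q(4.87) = -37.81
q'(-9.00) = 303.00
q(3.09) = -45.77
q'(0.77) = -16.38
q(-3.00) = -27.00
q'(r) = 3*r^2 - 8*r - 12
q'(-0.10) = -11.17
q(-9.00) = -945.00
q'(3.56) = -2.46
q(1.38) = -21.55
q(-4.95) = -159.90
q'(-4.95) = 101.11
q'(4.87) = 20.19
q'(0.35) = -14.43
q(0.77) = -11.16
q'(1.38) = -17.33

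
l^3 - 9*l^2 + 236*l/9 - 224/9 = (l - 4)*(l - 8/3)*(l - 7/3)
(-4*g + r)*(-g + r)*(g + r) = 4*g^3 - g^2*r - 4*g*r^2 + r^3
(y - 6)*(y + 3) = y^2 - 3*y - 18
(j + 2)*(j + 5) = j^2 + 7*j + 10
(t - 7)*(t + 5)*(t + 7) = t^3 + 5*t^2 - 49*t - 245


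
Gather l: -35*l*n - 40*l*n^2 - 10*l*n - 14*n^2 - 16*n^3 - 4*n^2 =l*(-40*n^2 - 45*n) - 16*n^3 - 18*n^2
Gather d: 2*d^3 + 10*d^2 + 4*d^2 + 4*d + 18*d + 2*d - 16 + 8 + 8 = 2*d^3 + 14*d^2 + 24*d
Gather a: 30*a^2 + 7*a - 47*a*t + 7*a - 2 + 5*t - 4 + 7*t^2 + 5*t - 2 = 30*a^2 + a*(14 - 47*t) + 7*t^2 + 10*t - 8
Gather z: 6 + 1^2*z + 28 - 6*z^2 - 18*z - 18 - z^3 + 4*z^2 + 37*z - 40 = -z^3 - 2*z^2 + 20*z - 24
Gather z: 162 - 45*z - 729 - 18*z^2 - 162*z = -18*z^2 - 207*z - 567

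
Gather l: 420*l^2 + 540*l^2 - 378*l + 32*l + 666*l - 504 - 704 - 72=960*l^2 + 320*l - 1280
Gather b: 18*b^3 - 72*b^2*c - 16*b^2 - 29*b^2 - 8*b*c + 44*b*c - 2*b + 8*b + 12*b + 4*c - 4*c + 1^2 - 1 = 18*b^3 + b^2*(-72*c - 45) + b*(36*c + 18)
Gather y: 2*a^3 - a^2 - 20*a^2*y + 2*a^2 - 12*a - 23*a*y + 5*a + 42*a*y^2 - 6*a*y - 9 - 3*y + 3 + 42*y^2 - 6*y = 2*a^3 + a^2 - 7*a + y^2*(42*a + 42) + y*(-20*a^2 - 29*a - 9) - 6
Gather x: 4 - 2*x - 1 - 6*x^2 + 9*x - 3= -6*x^2 + 7*x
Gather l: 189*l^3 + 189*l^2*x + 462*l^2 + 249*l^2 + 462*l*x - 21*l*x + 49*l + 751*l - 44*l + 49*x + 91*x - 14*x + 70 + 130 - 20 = 189*l^3 + l^2*(189*x + 711) + l*(441*x + 756) + 126*x + 180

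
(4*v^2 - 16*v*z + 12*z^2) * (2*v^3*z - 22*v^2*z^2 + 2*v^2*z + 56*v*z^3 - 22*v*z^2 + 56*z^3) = 8*v^5*z - 120*v^4*z^2 + 8*v^4*z + 600*v^3*z^3 - 120*v^3*z^2 - 1160*v^2*z^4 + 600*v^2*z^3 + 672*v*z^5 - 1160*v*z^4 + 672*z^5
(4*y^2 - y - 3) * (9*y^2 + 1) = 36*y^4 - 9*y^3 - 23*y^2 - y - 3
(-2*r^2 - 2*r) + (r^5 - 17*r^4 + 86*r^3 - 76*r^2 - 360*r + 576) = r^5 - 17*r^4 + 86*r^3 - 78*r^2 - 362*r + 576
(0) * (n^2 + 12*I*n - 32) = 0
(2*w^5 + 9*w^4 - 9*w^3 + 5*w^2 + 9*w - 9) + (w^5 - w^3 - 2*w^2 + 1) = 3*w^5 + 9*w^4 - 10*w^3 + 3*w^2 + 9*w - 8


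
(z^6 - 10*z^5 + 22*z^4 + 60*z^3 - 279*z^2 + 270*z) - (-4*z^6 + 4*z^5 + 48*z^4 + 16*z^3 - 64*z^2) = 5*z^6 - 14*z^5 - 26*z^4 + 44*z^3 - 215*z^2 + 270*z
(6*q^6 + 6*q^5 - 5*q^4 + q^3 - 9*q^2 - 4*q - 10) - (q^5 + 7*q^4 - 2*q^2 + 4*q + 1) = 6*q^6 + 5*q^5 - 12*q^4 + q^3 - 7*q^2 - 8*q - 11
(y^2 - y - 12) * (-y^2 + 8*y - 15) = -y^4 + 9*y^3 - 11*y^2 - 81*y + 180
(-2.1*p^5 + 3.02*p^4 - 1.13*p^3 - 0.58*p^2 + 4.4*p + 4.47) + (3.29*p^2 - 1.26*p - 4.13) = -2.1*p^5 + 3.02*p^4 - 1.13*p^3 + 2.71*p^2 + 3.14*p + 0.34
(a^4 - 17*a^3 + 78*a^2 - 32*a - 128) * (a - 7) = a^5 - 24*a^4 + 197*a^3 - 578*a^2 + 96*a + 896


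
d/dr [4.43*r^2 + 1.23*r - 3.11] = 8.86*r + 1.23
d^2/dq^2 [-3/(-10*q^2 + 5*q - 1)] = 30*(-20*q^2 + 10*q + 5*(4*q - 1)^2 - 2)/(10*q^2 - 5*q + 1)^3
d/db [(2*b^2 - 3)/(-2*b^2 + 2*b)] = (b^2 - 3*b + 3/2)/(b^2*(b^2 - 2*b + 1))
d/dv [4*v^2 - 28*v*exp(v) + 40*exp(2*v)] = -28*v*exp(v) + 8*v + 80*exp(2*v) - 28*exp(v)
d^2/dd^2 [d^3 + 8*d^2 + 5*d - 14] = 6*d + 16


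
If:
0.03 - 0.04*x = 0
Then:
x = 0.75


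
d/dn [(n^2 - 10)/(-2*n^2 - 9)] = -58*n/(2*n^2 + 9)^2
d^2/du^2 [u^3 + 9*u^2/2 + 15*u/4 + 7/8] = 6*u + 9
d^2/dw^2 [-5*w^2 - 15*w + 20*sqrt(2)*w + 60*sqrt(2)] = -10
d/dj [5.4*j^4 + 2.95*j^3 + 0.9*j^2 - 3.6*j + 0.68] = 21.6*j^3 + 8.85*j^2 + 1.8*j - 3.6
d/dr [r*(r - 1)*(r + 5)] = 3*r^2 + 8*r - 5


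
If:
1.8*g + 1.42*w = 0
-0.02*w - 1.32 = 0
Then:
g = 52.07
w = -66.00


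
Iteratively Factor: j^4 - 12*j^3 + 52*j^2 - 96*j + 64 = (j - 2)*(j^3 - 10*j^2 + 32*j - 32) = (j - 4)*(j - 2)*(j^2 - 6*j + 8) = (j - 4)*(j - 2)^2*(j - 4)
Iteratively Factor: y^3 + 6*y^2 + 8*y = (y)*(y^2 + 6*y + 8) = y*(y + 4)*(y + 2)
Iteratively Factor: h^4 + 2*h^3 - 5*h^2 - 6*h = (h)*(h^3 + 2*h^2 - 5*h - 6) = h*(h - 2)*(h^2 + 4*h + 3) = h*(h - 2)*(h + 1)*(h + 3)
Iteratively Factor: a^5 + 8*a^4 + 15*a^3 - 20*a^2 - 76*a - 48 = (a + 4)*(a^4 + 4*a^3 - a^2 - 16*a - 12) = (a - 2)*(a + 4)*(a^3 + 6*a^2 + 11*a + 6) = (a - 2)*(a + 3)*(a + 4)*(a^2 + 3*a + 2) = (a - 2)*(a + 2)*(a + 3)*(a + 4)*(a + 1)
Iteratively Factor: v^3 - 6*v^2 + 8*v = (v - 4)*(v^2 - 2*v) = (v - 4)*(v - 2)*(v)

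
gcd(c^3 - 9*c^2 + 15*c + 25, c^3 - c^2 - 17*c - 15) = c^2 - 4*c - 5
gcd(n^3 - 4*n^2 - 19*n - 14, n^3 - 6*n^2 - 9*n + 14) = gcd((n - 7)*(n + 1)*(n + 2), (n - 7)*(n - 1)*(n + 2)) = n^2 - 5*n - 14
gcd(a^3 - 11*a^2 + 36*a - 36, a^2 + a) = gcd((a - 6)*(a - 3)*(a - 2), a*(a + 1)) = 1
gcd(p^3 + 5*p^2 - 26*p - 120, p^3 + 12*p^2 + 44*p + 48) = p^2 + 10*p + 24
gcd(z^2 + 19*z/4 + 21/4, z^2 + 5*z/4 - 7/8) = z + 7/4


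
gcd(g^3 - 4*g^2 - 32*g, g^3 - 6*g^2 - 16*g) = g^2 - 8*g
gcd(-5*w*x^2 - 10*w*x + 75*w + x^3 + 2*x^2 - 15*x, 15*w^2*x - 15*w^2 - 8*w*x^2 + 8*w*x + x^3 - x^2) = -5*w + x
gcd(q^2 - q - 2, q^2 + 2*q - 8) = q - 2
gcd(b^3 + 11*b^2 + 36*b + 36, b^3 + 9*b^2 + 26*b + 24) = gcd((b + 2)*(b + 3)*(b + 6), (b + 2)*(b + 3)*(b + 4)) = b^2 + 5*b + 6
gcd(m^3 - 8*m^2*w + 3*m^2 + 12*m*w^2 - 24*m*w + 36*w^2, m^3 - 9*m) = m + 3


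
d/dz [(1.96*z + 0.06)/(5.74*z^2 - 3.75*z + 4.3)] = (-11.2504*z^2 - 0.6888*z + 8.653)/(32.9476*z^4 - 43.05*z^3 + 63.4265*z^2 - 32.25*z + 18.49)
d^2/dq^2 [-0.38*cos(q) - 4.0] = 0.38*cos(q)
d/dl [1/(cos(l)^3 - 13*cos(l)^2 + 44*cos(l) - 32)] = (3*cos(l)^2 - 26*cos(l) + 44)*sin(l)/(cos(l)^3 - 13*cos(l)^2 + 44*cos(l) - 32)^2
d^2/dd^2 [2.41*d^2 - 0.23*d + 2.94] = 4.82000000000000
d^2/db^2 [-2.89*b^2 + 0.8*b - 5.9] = -5.78000000000000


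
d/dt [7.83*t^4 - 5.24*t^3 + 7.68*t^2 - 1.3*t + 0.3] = 31.32*t^3 - 15.72*t^2 + 15.36*t - 1.3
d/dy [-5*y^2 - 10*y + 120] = -10*y - 10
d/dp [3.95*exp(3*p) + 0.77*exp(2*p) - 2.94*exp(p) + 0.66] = (11.85*exp(2*p) + 1.54*exp(p) - 2.94)*exp(p)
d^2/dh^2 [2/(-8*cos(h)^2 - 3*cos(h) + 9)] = 2*(256*sin(h)^4 - 425*sin(h)^2 - 63*cos(h) + 18*cos(3*h) + 7)/(-8*sin(h)^2 + 3*cos(h) - 1)^3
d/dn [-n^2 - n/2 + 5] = -2*n - 1/2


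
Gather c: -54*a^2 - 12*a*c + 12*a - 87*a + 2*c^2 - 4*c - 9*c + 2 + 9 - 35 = -54*a^2 - 75*a + 2*c^2 + c*(-12*a - 13) - 24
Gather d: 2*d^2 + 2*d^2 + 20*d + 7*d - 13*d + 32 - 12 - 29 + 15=4*d^2 + 14*d + 6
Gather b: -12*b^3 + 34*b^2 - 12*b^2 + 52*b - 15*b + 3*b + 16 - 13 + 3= -12*b^3 + 22*b^2 + 40*b + 6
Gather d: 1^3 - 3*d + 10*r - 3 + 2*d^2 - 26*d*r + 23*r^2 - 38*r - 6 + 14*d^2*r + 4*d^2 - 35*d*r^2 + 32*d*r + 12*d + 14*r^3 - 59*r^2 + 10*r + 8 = d^2*(14*r + 6) + d*(-35*r^2 + 6*r + 9) + 14*r^3 - 36*r^2 - 18*r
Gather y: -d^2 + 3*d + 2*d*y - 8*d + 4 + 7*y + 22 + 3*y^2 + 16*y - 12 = -d^2 - 5*d + 3*y^2 + y*(2*d + 23) + 14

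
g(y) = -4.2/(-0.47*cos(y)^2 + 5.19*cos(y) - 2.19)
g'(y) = -4.2*(-0.94*sin(y)*cos(y) + 5.19*sin(y))/(-0.47*cos(y)^2 + 5.19*cos(y) - 2.19)^2 = (3.948*cos(y) - 21.798)*sin(y)/(0.47*cos(y)^2 - 5.19*cos(y) + 2.19)^2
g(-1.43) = 2.86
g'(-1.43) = 9.72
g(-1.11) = -168.93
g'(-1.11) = 29040.52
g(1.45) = 2.67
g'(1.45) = -8.57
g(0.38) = -1.89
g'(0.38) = -1.36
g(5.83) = -2.00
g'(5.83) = 1.82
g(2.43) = 0.66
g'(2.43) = -0.40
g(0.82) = -3.71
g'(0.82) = -10.90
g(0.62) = -2.44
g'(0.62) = -3.64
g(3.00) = 0.54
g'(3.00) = -0.06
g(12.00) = -2.26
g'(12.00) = 2.88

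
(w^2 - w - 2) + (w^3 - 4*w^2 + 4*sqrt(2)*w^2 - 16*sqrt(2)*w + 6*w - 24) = w^3 - 3*w^2 + 4*sqrt(2)*w^2 - 16*sqrt(2)*w + 5*w - 26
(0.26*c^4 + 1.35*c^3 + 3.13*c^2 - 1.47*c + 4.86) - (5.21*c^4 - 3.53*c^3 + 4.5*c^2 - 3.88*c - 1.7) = -4.95*c^4 + 4.88*c^3 - 1.37*c^2 + 2.41*c + 6.56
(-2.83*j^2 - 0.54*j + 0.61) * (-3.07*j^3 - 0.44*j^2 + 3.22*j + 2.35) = 8.6881*j^5 + 2.903*j^4 - 10.7477*j^3 - 8.6577*j^2 + 0.6952*j + 1.4335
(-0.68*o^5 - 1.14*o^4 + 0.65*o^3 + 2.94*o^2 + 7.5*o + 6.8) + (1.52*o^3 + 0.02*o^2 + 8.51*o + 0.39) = -0.68*o^5 - 1.14*o^4 + 2.17*o^3 + 2.96*o^2 + 16.01*o + 7.19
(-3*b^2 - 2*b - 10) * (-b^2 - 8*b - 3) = 3*b^4 + 26*b^3 + 35*b^2 + 86*b + 30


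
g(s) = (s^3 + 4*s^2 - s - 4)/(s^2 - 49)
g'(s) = -2*s*(s^3 + 4*s^2 - s - 4)/(s^2 - 49)^2 + (3*s^2 + 8*s - 1)/(s^2 - 49) = (s^4 - 146*s^2 - 384*s + 49)/(s^4 - 98*s^2 + 2401)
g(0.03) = 0.08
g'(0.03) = 0.02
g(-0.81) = 0.02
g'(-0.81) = 0.11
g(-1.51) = -0.07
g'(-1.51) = 0.14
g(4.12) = -4.05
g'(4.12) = -3.63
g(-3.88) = -0.05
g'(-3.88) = -0.38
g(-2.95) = -0.20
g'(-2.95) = -0.01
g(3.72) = -2.82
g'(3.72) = -2.60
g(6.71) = -118.59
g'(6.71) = -447.50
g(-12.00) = -12.04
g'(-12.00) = 0.48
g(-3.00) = -0.20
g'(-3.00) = -0.02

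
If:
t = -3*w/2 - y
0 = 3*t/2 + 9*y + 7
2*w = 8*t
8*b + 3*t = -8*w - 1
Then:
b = -613/984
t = 14/123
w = 56/123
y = -98/123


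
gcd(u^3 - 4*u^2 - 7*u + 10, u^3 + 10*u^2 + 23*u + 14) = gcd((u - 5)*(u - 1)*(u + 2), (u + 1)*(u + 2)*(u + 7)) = u + 2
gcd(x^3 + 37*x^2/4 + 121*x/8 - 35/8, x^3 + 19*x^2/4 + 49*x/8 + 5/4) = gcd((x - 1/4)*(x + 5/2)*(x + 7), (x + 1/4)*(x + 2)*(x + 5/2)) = x + 5/2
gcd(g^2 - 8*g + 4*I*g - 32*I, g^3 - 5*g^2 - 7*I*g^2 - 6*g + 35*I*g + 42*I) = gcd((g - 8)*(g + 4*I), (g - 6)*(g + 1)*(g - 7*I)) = 1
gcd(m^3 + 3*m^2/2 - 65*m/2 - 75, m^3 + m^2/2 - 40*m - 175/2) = m^2 + 15*m/2 + 25/2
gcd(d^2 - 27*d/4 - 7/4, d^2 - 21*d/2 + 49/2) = d - 7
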